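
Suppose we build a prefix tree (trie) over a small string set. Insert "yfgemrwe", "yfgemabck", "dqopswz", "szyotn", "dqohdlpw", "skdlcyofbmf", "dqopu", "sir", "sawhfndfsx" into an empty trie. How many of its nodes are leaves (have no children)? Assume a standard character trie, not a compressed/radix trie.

9

Leaves are exactly the stored words that no other stored word extends.
Those words: "dqohdlpw", "dqopswz", "dqopu", "sawhfndfsx", "sir", "skdlcyofbmf", "szyotn", "yfgemabck", "yfgemrwe"
Leaf count: 9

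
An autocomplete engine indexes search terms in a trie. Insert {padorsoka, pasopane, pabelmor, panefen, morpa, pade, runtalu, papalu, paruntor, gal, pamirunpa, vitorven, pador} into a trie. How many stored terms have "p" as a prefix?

9

Traverse to the node for "p", then collect every word in that subtree.
Words under "p": pabelmor, pade, pador, padorsoka, pamirunpa, panefen, papalu, paruntor, pasopane
Count: 9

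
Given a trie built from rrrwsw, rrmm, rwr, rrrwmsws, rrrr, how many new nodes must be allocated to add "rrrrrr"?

"rrrr" is already a path in the trie; the remaining "rr" must be added.
Each of the 2 remaining characters creates one node.

2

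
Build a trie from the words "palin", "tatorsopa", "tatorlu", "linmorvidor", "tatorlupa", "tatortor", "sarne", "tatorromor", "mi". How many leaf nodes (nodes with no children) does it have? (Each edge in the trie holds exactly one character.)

8

Leaves are exactly the stored words that no other stored word extends.
Those words: "linmorvidor", "mi", "palin", "sarne", "tatorlupa", "tatorromor", "tatorsopa", "tatortor"
Leaf count: 8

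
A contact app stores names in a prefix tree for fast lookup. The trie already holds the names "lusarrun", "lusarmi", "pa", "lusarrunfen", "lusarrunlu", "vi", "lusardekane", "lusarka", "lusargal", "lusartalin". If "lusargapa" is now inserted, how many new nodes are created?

2

The longest prefix of "lusargapa" already in the trie is "lusarga" (length 7).
New nodes needed: |"lusargapa"| − 7 = 9 − 7 = 2.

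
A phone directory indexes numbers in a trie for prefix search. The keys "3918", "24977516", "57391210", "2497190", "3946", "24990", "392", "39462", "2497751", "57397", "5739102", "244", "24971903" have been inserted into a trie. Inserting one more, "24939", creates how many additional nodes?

2

Walking "24939" from the root, the first 3 characters ("249") follow existing edges; "3" is the first miss.
Each of the 2 remaining characters creates one node.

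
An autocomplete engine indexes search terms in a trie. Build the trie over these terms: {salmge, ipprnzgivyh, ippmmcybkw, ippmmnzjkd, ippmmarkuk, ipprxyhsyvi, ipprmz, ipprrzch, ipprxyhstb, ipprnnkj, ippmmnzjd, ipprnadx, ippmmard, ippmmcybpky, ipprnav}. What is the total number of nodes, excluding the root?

61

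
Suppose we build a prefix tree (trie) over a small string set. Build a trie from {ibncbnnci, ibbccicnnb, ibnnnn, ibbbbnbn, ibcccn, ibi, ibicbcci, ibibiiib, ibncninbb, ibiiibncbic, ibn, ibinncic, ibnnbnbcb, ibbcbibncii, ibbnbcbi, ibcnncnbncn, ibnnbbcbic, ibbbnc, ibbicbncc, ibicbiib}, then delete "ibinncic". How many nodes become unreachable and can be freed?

5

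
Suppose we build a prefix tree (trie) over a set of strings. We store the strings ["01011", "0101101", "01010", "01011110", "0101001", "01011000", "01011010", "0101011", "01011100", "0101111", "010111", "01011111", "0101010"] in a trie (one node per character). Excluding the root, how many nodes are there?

22

Trace insertions, counting only characters that open a new branch:
  "01011" → 5 new (0, 1, 0, 1, 1)
  "0101101" → prefix "01011" already present; 2 new (0, 1)
  "01010" → prefix "0101" already present; 1 new (0)
  "01011110" → prefix "01011" already present; 3 new (1, 1, 0)
  "0101001" → prefix "01010" already present; 2 new (0, 1)
  "01011000" → prefix "010110" already present; 2 new (0, 0)
  "01011010" → prefix "0101101" already present; 1 new (0)
  "0101011" → prefix "01010" already present; 2 new (1, 1)
  "01011100" → prefix "010111" already present; 2 new (0, 0)
  "0101111" → prefix "0101111" already present; 0 new (none)
  "010111" → prefix "010111" already present; 0 new (none)
  "01011111" → prefix "0101111" already present; 1 new (1)
  "0101010" → prefix "010101" already present; 1 new (0)
Total nodes = 5 + 2 + 1 + 3 + 2 + 2 + 1 + 2 + 2 + 0 + 0 + 1 + 1 = 22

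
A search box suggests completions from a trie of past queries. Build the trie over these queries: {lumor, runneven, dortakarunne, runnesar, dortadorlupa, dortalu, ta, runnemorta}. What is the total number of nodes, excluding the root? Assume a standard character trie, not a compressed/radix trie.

Count nodes per top-level branch (shared prefixes stored once):
  'd'-branch (dortadorlupa, dortakarunne, dortalu): 21 nodes
  'l'-branch (lumor): 5 nodes
  'r'-branch (runnemorta, runnesar, runneven): 16 nodes
  't'-branch (ta): 2 nodes
Sum: 44

44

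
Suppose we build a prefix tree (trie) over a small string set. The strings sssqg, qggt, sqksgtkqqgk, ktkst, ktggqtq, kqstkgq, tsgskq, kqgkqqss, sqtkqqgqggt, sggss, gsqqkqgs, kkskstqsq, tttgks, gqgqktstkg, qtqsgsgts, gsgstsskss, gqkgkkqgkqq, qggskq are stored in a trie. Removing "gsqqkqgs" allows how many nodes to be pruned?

6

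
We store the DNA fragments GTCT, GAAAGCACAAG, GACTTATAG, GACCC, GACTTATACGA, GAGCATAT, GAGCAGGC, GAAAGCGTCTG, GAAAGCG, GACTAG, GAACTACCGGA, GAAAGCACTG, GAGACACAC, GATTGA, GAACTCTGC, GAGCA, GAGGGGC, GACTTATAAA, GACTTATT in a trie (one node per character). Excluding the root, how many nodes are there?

73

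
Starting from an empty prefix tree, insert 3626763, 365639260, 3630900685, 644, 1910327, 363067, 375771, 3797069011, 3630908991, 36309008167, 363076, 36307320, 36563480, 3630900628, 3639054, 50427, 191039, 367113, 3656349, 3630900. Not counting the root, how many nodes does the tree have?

Trace insertions, counting only characters that open a new branch:
  "3626763" → 7 new (3, 6, 2, 6, 7, 6, 3)
  "365639260" → prefix "36" already present; 7 new (5, 6, 3, 9, 2, 6, 0)
  "3630900685" → prefix "36" already present; 8 new (3, 0, 9, 0, 0, 6, 8, 5)
  "644" → 3 new (6, 4, 4)
  "1910327" → 7 new (1, 9, 1, 0, 3, 2, 7)
  "363067" → prefix "3630" already present; 2 new (6, 7)
  "375771" → prefix "3" already present; 5 new (7, 5, 7, 7, 1)
  "3797069011" → prefix "37" already present; 8 new (9, 7, 0, 6, 9, 0, 1, 1)
  "3630908991" → prefix "363090" already present; 4 new (8, 9, 9, 1)
  "36309008167" → prefix "3630900" already present; 4 new (8, 1, 6, 7)
  "363076" → prefix "3630" already present; 2 new (7, 6)
  "36307320" → prefix "36307" already present; 3 new (3, 2, 0)
  "36563480" → prefix "36563" already present; 3 new (4, 8, 0)
  "3630900628" → prefix "36309006" already present; 2 new (2, 8)
  "3639054" → prefix "363" already present; 4 new (9, 0, 5, 4)
  "50427" → 5 new (5, 0, 4, 2, 7)
  "191039" → prefix "19103" already present; 1 new (9)
  "367113" → prefix "36" already present; 4 new (7, 1, 1, 3)
  "3656349" → prefix "365634" already present; 1 new (9)
  "3630900" → prefix "3630900" already present; 0 new (none)
Total nodes = 7 + 7 + 8 + 3 + 7 + 2 + 5 + 8 + 4 + 4 + 2 + 3 + 3 + 2 + 4 + 5 + 1 + 4 + 1 + 0 = 80

80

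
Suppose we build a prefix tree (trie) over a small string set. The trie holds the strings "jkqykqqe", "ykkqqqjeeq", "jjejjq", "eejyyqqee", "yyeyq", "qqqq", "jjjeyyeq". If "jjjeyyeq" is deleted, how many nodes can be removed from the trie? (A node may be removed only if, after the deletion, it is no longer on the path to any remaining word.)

A node on "jjjeyyeq"'s path can go only if nothing else ends at it or branches off below it.
The suffix "jeyyeq" (6 nodes) is used only by "jjjeyyeq"; the node for "jj" still has the child "e", so pruning stops there.
Nodes removed: 6

6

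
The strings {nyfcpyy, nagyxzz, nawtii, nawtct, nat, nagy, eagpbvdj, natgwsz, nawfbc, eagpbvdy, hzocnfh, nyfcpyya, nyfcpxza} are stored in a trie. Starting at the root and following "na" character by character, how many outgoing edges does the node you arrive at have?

Follow the path "na" to its node, then look at its outgoing edges.
Characters that immediately follow "na" among the stored strings: {g, t, w}.
That node has 3 child edges.

3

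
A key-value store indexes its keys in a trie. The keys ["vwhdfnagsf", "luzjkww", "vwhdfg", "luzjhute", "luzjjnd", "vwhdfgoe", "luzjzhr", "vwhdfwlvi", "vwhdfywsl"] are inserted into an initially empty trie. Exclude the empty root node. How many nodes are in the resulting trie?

Insert word by word; a character creates a node only if that edge doesn't already exist:
  "vwhdfnagsf" → 10 new (v, w, h, d, f, n, a, g, s, f)
  "luzjkww" → 7 new (l, u, z, j, k, w, w)
  "vwhdfg" → prefix "vwhdf" already present; 1 new (g)
  "luzjhute" → prefix "luzj" already present; 4 new (h, u, t, e)
  "luzjjnd" → prefix "luzj" already present; 3 new (j, n, d)
  "vwhdfgoe" → prefix "vwhdfg" already present; 2 new (o, e)
  "luzjzhr" → prefix "luzj" already present; 3 new (z, h, r)
  "vwhdfwlvi" → prefix "vwhdf" already present; 4 new (w, l, v, i)
  "vwhdfywsl" → prefix "vwhdf" already present; 4 new (y, w, s, l)
Total nodes = 10 + 7 + 1 + 4 + 3 + 2 + 3 + 4 + 4 = 38

38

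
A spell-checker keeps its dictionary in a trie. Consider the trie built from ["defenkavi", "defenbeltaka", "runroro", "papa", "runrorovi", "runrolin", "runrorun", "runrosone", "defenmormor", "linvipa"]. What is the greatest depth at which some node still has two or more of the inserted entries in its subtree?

7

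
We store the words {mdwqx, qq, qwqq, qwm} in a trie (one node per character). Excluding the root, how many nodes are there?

11

Trie structure (* marks end of a word):
(root)
├─ m
│  └─ d
│     └─ w
│        └─ q
│           └─ x *
└─ q
   ├─ q *
   └─ w
      ├─ m *
      └─ q
         └─ q *
Counting every labelled node above: 11.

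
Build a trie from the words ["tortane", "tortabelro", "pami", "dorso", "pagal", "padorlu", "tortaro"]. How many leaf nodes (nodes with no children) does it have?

Leaves are exactly the stored words that no other stored word extends.
Those words: "dorso", "padorlu", "pagal", "pami", "tortabelro", "tortane", "tortaro"
Leaf count: 7

7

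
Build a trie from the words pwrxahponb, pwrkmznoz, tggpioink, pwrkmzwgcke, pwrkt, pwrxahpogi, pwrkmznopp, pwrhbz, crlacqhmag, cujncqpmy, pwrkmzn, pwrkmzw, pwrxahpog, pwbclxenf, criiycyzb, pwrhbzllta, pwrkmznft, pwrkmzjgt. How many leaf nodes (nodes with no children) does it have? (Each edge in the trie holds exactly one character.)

A leaf is a node with no children — equivalently, the end of a word that is not a proper prefix of any other stored word.
Those words: "criiycyzb", "crlacqhmag", "cujncqpmy", "pwbclxenf", "pwrhbzllta", "pwrkmzjgt", "pwrkmznft", "pwrkmznopp", "pwrkmznoz", "pwrkmzwgcke", "pwrkt", "pwrxahpogi", "pwrxahponb", "tggpioink"
Leaf count: 14

14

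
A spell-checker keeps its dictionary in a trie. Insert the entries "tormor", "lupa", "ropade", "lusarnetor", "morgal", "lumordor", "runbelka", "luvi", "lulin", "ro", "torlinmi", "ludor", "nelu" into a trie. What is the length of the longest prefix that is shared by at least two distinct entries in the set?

The deepest shared node is where two words last agree before diverging.
e.g. "torlinmi" and "tormor" share the prefix "tor" of length 3; no pair shares a longer one.
Longest shared-prefix length: 3

3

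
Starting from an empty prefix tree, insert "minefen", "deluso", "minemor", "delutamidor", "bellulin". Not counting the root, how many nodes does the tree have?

Trie structure (* marks end of a word):
(root)
├─ b
│  └─ e
│     └─ l
│        └─ l
│           └─ u
│              └─ l
│                 └─ i
│                    └─ n *
├─ d
│  └─ e
│     └─ l
│        └─ u
│           ├─ s
│           │  └─ o *
│           └─ t
│              └─ a
│                 └─ m
│                    └─ i
│                       └─ d
│                          └─ o
│                             └─ r *
└─ m
   └─ i
      └─ n
         └─ e
            ├─ f
            │  └─ e
            │     └─ n *
            └─ m
               └─ o
                  └─ r *
Counting every labelled node above: 31.

31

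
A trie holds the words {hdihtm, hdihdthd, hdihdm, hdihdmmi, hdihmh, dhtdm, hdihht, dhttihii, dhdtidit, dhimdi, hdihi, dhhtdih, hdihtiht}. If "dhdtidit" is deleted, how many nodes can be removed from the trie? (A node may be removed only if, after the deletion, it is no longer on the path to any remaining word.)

6

A node on "dhdtidit"'s path can go only if nothing else ends at it or branches off below it.
The suffix "dtidit" (6 nodes) is used only by "dhdtidit"; the node for "dh" still has the child "t", so pruning stops there.
Nodes removed: 6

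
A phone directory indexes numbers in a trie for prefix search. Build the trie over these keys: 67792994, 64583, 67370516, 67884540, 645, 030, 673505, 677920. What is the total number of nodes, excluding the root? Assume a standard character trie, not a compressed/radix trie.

31

Trace insertions, counting only characters that open a new branch:
  "67792994" → 8 new (6, 7, 7, 9, 2, 9, 9, 4)
  "64583" → prefix "6" already present; 4 new (4, 5, 8, 3)
  "67370516" → prefix "67" already present; 6 new (3, 7, 0, 5, 1, 6)
  "67884540" → prefix "67" already present; 6 new (8, 8, 4, 5, 4, 0)
  "645" → prefix "645" already present; 0 new (none)
  "030" → 3 new (0, 3, 0)
  "673505" → prefix "673" already present; 3 new (5, 0, 5)
  "677920" → prefix "67792" already present; 1 new (0)
Total nodes = 8 + 4 + 6 + 6 + 0 + 3 + 3 + 1 = 31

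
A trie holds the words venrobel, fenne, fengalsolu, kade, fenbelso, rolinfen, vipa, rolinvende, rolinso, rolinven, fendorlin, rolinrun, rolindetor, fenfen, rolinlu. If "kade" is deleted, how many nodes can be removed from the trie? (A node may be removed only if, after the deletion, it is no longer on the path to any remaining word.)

A node on "kade"'s path can go only if nothing else ends at it or branches off below it.
No other word shares any prefix with "kade", so all 4 of its nodes go.
Nodes removed: 4

4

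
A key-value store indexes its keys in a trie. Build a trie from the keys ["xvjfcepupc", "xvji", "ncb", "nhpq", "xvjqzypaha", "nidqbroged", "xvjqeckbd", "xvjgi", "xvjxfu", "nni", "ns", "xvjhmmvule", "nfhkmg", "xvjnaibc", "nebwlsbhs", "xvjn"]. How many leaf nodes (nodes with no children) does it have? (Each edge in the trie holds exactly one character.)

15

Leaves are exactly the stored words that no other stored word extends.
Those words: "ncb", "nebwlsbhs", "nfhkmg", "nhpq", "nidqbroged", "nni", "ns", "xvjfcepupc", "xvjgi", "xvjhmmvule", "xvji", "xvjnaibc", "xvjqeckbd", "xvjqzypaha", "xvjxfu"
Leaf count: 15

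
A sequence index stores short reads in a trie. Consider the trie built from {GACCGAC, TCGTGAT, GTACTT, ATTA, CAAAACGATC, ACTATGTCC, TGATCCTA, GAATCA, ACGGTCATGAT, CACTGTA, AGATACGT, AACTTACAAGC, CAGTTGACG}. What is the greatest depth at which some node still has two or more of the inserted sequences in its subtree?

The deepest shared node is where two words last agree before diverging.
e.g. "ACGGTCATGAT" and "ACTATGTCC" share the prefix "AC" of length 2; no pair shares a longer one.
Longest shared-prefix length: 2

2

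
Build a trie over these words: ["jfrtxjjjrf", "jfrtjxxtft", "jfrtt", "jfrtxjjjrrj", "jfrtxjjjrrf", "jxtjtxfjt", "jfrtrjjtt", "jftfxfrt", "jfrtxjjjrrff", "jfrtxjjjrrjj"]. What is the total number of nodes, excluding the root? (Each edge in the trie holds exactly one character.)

41

For each word, the new-node count is its length minus the longest prefix already in the trie:
  "jfrtxjjjrf" → 10 new (j, f, r, t, x, j, j, j, r, f)
  "jfrtjxxtft" → prefix "jfrt" already present; 6 new (j, x, x, t, f, t)
  "jfrtt" → prefix "jfrt" already present; 1 new (t)
  "jfrtxjjjrrj" → prefix "jfrtxjjjr" already present; 2 new (r, j)
  "jfrtxjjjrrf" → prefix "jfrtxjjjrr" already present; 1 new (f)
  "jxtjtxfjt" → prefix "j" already present; 8 new (x, t, j, t, x, f, j, t)
  "jfrtrjjtt" → prefix "jfrt" already present; 5 new (r, j, j, t, t)
  "jftfxfrt" → prefix "jf" already present; 6 new (t, f, x, f, r, t)
  "jfrtxjjjrrff" → prefix "jfrtxjjjrrf" already present; 1 new (f)
  "jfrtxjjjrrjj" → prefix "jfrtxjjjrrj" already present; 1 new (j)
Total nodes = 10 + 6 + 1 + 2 + 1 + 8 + 5 + 6 + 1 + 1 = 41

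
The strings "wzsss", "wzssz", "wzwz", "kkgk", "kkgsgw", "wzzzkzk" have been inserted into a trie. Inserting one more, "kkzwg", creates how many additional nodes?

3

The longest prefix of "kkzwg" already in the trie is "kk" (length 2).
So 5 − 2 = 3 new nodes.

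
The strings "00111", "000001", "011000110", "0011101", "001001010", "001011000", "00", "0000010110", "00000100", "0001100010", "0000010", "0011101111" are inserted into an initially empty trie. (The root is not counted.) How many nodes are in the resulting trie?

45

Count nodes per top-level branch (shared prefixes stored once):
  '0'-branch (00, 000001, 0000010, 00000100, 0000010110, 0001100010, 001001010, 001011000, 00111, 0011101, 0011101111, 011000110): 45 nodes
Sum: 45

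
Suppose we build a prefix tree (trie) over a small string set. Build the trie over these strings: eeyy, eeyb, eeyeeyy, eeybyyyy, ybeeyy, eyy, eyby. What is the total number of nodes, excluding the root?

Insert word by word; a character creates a node only if that edge doesn't already exist:
  "eeyy" → 4 new (e, e, y, y)
  "eeyb" → prefix "eey" already present; 1 new (b)
  "eeyeeyy" → prefix "eey" already present; 4 new (e, e, y, y)
  "eeybyyyy" → prefix "eeyb" already present; 4 new (y, y, y, y)
  "ybeeyy" → 6 new (y, b, e, e, y, y)
  "eyy" → prefix "e" already present; 2 new (y, y)
  "eyby" → prefix "ey" already present; 2 new (b, y)
Total nodes = 4 + 1 + 4 + 4 + 6 + 2 + 2 = 23

23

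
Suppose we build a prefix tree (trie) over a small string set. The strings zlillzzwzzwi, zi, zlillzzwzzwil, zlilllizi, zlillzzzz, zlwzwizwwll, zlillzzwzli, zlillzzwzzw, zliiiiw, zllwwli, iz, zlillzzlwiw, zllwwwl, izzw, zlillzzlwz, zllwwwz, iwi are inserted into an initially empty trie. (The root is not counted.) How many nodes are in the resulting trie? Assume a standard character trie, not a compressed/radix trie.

Count nodes per top-level branch (shared prefixes stored once):
  'i'-branch (iwi, iz, izzw): 6 nodes
  'z'-branch (zi, zliiiiw, zlilllizi, zlillzzlwiw, zlillzzlwz, zlillzzwzli, zlillzzwzzw, zlillzzwzzwi, zlillzzwzzwil, zlillzzzz, zllwwli, zllwwwl, zllwwwz, zlwzwizwwll): 48 nodes
Sum: 54

54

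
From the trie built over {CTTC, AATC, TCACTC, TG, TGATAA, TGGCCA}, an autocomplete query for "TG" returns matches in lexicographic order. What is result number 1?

Filter for "TG…" and sort: "TG", "TGATAA", "TGGCCA"
The 1st is TG.

TG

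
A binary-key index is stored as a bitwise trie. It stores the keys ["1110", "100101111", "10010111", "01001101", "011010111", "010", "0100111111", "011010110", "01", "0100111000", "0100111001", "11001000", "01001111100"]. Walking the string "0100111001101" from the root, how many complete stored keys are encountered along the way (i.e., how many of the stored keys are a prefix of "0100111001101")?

3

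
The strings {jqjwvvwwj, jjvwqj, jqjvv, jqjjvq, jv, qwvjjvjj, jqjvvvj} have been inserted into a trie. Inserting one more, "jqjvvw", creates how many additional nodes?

The longest prefix of "jqjvvw" already in the trie is "jqjvv" (length 5).
New nodes needed: |"jqjvvw"| − 5 = 6 − 5 = 1.

1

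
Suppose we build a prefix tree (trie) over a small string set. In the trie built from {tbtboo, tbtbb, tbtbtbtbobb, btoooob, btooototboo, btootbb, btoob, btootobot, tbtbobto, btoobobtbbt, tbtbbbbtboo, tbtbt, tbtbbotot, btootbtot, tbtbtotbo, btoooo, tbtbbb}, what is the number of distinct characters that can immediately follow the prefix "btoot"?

Walk "btoot" from the root, arriving at one node.
Distinct next characters after "btoot": b, o.
That node has 2 child edges.

2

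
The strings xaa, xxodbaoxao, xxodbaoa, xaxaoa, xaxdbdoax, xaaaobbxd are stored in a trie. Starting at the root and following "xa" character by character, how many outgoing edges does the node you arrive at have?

2

The children of the "xa" node are the distinct next characters among strings starting with "xa".
Distinct next characters after "xa": a, x.
That node has 2 child edges.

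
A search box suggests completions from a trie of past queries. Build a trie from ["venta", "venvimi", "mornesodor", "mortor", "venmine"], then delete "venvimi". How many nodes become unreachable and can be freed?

4

After clearing the end-marker at "venvimi", prune upward until reaching a node still needed by another word.
The suffix "vimi" (4 nodes) is used only by "venvimi"; the node for "ven" still has the child "t", so pruning stops there.
Nodes removed: 4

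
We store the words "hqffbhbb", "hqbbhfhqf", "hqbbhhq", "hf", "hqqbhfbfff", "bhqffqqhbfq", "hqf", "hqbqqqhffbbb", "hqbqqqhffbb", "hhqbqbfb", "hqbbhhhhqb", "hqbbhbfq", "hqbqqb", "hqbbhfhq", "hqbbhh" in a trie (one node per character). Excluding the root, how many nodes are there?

61

For each word, the new-node count is its length minus the longest prefix already in the trie:
  "hqffbhbb" → 8 new (h, q, f, f, b, h, b, b)
  "hqbbhfhqf" → prefix "hq" already present; 7 new (b, b, h, f, h, q, f)
  "hqbbhhq" → prefix "hqbbh" already present; 2 new (h, q)
  "hf" → prefix "h" already present; 1 new (f)
  "hqqbhfbfff" → prefix "hq" already present; 8 new (q, b, h, f, b, f, f, f)
  "bhqffqqhbfq" → 11 new (b, h, q, f, f, q, q, h, b, f, q)
  "hqf" → prefix "hqf" already present; 0 new (none)
  "hqbqqqhffbbb" → prefix "hqb" already present; 9 new (q, q, q, h, f, f, b, b, b)
  "hqbqqqhffbb" → prefix "hqbqqqhffbb" already present; 0 new (none)
  "hhqbqbfb" → prefix "h" already present; 7 new (h, q, b, q, b, f, b)
  "hqbbhhhhqb" → prefix "hqbbhh" already present; 4 new (h, h, q, b)
  "hqbbhbfq" → prefix "hqbbh" already present; 3 new (b, f, q)
  "hqbqqb" → prefix "hqbqq" already present; 1 new (b)
  "hqbbhfhq" → prefix "hqbbhfhq" already present; 0 new (none)
  "hqbbhh" → prefix "hqbbhh" already present; 0 new (none)
Total nodes = 8 + 7 + 2 + 1 + 8 + 11 + 0 + 9 + 0 + 7 + 4 + 3 + 1 + 0 + 0 = 61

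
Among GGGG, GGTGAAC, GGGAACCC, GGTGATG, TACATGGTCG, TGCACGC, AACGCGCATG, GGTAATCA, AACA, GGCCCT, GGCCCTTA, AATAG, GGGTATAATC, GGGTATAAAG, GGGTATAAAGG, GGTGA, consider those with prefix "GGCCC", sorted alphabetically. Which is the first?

GGCCCT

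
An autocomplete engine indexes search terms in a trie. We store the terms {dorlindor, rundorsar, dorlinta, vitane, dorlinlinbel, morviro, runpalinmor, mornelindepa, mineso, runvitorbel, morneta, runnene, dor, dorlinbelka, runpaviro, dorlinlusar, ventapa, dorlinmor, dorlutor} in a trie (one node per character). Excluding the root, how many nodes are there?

Count nodes per top-level branch (shared prefixes stored once):
  'd'-branch (dor, dorlinbelka, dorlindor, dorlinlinbel, dorlinlusar, dorlinmor, dorlinta, dorlutor): 33 nodes
  'm'-branch (mineso, mornelindepa, morneta, morviro): 23 nodes
  'r'-branch (rundorsar, runnene, runpalinmor, runpaviro, runvitorbel): 33 nodes
  'v'-branch (ventapa, vitane): 12 nodes
Sum: 101

101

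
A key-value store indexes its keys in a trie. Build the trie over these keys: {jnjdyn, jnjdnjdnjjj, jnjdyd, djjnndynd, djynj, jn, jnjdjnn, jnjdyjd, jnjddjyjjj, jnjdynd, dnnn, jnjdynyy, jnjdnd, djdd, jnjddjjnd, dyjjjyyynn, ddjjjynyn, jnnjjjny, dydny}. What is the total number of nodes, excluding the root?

Count nodes per top-level branch (shared prefixes stored once):
  'd'-branch (ddjjjynyn, djdd, djjnndynd, djynj, dnnn, dydny, dyjjjyyynn): 37 nodes
  'j'-branch (jn, jnjddjjnd, jnjddjyjjj, jnjdjnn, jnjdnd, jnjdnjdnjjj, jnjdyd, jnjdyjd, jnjdyn, jnjdynd, jnjdynyy, jnnjjjny): 38 nodes
Sum: 75

75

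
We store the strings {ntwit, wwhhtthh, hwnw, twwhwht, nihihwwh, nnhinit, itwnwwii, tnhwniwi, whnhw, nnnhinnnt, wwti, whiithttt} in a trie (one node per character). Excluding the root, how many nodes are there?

72

Insert word by word; a character creates a node only if that edge doesn't already exist:
  "ntwit" → 5 new (n, t, w, i, t)
  "wwhhtthh" → 8 new (w, w, h, h, t, t, h, h)
  "hwnw" → 4 new (h, w, n, w)
  "twwhwht" → 7 new (t, w, w, h, w, h, t)
  "nihihwwh" → prefix "n" already present; 7 new (i, h, i, h, w, w, h)
  "nnhinit" → prefix "n" already present; 6 new (n, h, i, n, i, t)
  "itwnwwii" → 8 new (i, t, w, n, w, w, i, i)
  "tnhwniwi" → prefix "t" already present; 7 new (n, h, w, n, i, w, i)
  "whnhw" → prefix "w" already present; 4 new (h, n, h, w)
  "nnnhinnnt" → prefix "nn" already present; 7 new (n, h, i, n, n, n, t)
  "wwti" → prefix "ww" already present; 2 new (t, i)
  "whiithttt" → prefix "wh" already present; 7 new (i, i, t, h, t, t, t)
Total nodes = 5 + 8 + 4 + 7 + 7 + 6 + 8 + 7 + 4 + 7 + 2 + 7 = 72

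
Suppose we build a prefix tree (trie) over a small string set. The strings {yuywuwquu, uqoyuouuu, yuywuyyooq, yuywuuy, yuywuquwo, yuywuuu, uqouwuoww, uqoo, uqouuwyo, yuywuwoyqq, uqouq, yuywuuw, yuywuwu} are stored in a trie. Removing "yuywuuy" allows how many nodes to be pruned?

A node on "yuywuuy"'s path can go only if nothing else ends at it or branches off below it.
The suffix "y" (1 node) is used only by "yuywuuy"; the node for "yuywuu" still has the child "u", so pruning stops there.
Nodes removed: 1

1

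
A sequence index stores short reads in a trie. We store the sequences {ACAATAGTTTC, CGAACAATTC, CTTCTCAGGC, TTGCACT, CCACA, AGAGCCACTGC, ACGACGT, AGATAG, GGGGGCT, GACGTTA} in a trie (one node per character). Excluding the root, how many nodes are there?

Insert word by word; a character creates a node only if that edge doesn't already exist:
  "ACAATAGTTTC" → 11 new (A, C, A, A, T, A, G, T, T, T, C)
  "CGAACAATTC" → 10 new (C, G, A, A, C, A, A, T, T, C)
  "CTTCTCAGGC" → prefix "C" already present; 9 new (T, T, C, T, C, A, G, G, C)
  "TTGCACT" → 7 new (T, T, G, C, A, C, T)
  "CCACA" → prefix "C" already present; 4 new (C, A, C, A)
  "AGAGCCACTGC" → prefix "A" already present; 10 new (G, A, G, C, C, A, C, T, G, C)
  "ACGACGT" → prefix "AC" already present; 5 new (G, A, C, G, T)
  "AGATAG" → prefix "AGA" already present; 3 new (T, A, G)
  "GGGGGCT" → 7 new (G, G, G, G, G, C, T)
  "GACGTTA" → prefix "G" already present; 6 new (A, C, G, T, T, A)
Total nodes = 11 + 10 + 9 + 7 + 4 + 10 + 5 + 3 + 7 + 6 = 72

72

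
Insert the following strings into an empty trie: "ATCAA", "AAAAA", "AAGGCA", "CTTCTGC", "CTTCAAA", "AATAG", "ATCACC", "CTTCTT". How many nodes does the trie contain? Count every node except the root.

Trie structure (* marks end of a word):
(root)
├─ A
│  ├─ A
│  │  ├─ A
│  │  │  └─ A
│  │  │     └─ A *
│  │  ├─ G
│  │  │  └─ G
│  │  │     └─ C
│  │  │        └─ A *
│  │  └─ T
│  │     └─ A
│  │        └─ G *
│  └─ T
│     └─ C
│        └─ A
│           ├─ A *
│           └─ C
│              └─ C *
└─ C
   └─ T
      └─ T
         └─ C
            ├─ A
            │  └─ A
            │     └─ A *
            └─ T
               ├─ G
               │  └─ C *
               └─ T *
Counting every labelled node above: 29.

29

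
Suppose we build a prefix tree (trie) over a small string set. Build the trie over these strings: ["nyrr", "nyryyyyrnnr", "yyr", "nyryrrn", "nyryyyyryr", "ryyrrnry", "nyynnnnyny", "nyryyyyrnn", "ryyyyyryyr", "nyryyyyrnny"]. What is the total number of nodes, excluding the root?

For each word, the new-node count is its length minus the longest prefix already in the trie:
  "nyrr" → 4 new (n, y, r, r)
  "nyryyyyrnnr" → prefix "nyr" already present; 8 new (y, y, y, y, r, n, n, r)
  "yyr" → 3 new (y, y, r)
  "nyryrrn" → prefix "nyry" already present; 3 new (r, r, n)
  "nyryyyyryr" → prefix "nyryyyyr" already present; 2 new (y, r)
  "ryyrrnry" → 8 new (r, y, y, r, r, n, r, y)
  "nyynnnnyny" → prefix "ny" already present; 8 new (y, n, n, n, n, y, n, y)
  "nyryyyyrnn" → prefix "nyryyyyrnn" already present; 0 new (none)
  "ryyyyyryyr" → prefix "ryy" already present; 7 new (y, y, y, r, y, y, r)
  "nyryyyyrnny" → prefix "nyryyyyrnn" already present; 1 new (y)
Total nodes = 4 + 8 + 3 + 3 + 2 + 8 + 8 + 0 + 7 + 1 = 44

44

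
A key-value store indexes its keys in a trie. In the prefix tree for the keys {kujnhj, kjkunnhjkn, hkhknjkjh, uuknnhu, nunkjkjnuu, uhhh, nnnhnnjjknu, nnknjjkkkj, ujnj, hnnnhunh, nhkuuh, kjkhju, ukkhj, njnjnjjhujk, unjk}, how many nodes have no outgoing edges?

Leaves are exactly the stored words that no other stored word extends.
Those words: "hkhknjkjh", "hnnnhunh", "kjkhju", "kjkunnhjkn", "kujnhj", "nhkuuh", "njnjnjjhujk", "nnknjjkkkj", "nnnhnnjjknu", "nunkjkjnuu", "uhhh", "ujnj", "ukkhj", "unjk", "uuknnhu"
Leaf count: 15

15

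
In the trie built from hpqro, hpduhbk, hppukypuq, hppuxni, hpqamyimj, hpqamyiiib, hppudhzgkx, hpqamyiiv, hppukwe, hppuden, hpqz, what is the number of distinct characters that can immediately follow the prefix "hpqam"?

1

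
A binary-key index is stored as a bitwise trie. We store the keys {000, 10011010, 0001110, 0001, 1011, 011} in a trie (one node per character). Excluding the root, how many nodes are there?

19

Trace insertions, counting only characters that open a new branch:
  "000" → 3 new (0, 0, 0)
  "10011010" → 8 new (1, 0, 0, 1, 1, 0, 1, 0)
  "0001110" → prefix "000" already present; 4 new (1, 1, 1, 0)
  "0001" → prefix "0001" already present; 0 new (none)
  "1011" → prefix "10" already present; 2 new (1, 1)
  "011" → prefix "0" already present; 2 new (1, 1)
Total nodes = 3 + 8 + 4 + 0 + 2 + 2 = 19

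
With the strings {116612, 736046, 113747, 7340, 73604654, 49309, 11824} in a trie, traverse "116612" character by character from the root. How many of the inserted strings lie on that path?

Traverse "116612" character by character; count nodes along the way that are marked as word ends.
Prefixes of the query that are stored words: "116612"
Count: 1

1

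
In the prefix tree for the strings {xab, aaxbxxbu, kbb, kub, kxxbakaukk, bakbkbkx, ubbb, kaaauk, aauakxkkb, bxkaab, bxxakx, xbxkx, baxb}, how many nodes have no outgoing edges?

13

Leaves are exactly the stored words that no other stored word extends.
Those words: "aauakxkkb", "aaxbxxbu", "bakbkbkx", "baxb", "bxkaab", "bxxakx", "kaaauk", "kbb", "kub", "kxxbakaukk", "ubbb", "xab", "xbxkx"
Leaf count: 13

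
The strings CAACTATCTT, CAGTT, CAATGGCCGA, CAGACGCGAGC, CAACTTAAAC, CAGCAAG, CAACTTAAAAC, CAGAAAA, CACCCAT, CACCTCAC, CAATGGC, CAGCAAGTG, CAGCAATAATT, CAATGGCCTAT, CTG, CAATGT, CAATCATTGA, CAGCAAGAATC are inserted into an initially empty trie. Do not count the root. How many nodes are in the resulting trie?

Count nodes per top-level branch (shared prefixes stored once):
  'C'-branch (CAACTATCTT, CAACTTAAAAC, CAACTTAAAC, CAATCATTGA, CAATGGC, CAATGGCCGA, CAATGGCCTAT, CAATGT, CACCCAT, CACCTCAC, CAGAAAA, CAGACGCGAGC, CAGCAAG, CAGCAAGAATC, CAGCAAGTG, CAGCAATAATT, CAGTT, CTG): 74 nodes
Sum: 74

74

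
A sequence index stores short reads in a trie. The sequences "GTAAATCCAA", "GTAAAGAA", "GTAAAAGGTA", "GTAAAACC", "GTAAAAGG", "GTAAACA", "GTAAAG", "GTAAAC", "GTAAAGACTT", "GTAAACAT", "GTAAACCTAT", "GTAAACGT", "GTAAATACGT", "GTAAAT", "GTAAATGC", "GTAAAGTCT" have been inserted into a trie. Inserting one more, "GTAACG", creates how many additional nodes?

2

The longest prefix of "GTAACG" already in the trie is "GTAA" (length 4).
Each of the 2 remaining characters creates one node.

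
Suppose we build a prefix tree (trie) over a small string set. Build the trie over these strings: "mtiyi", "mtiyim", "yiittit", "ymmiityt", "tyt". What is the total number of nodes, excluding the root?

For each word, the new-node count is its length minus the longest prefix already in the trie:
  "mtiyi" → 5 new (m, t, i, y, i)
  "mtiyim" → prefix "mtiyi" already present; 1 new (m)
  "yiittit" → 7 new (y, i, i, t, t, i, t)
  "ymmiityt" → prefix "y" already present; 7 new (m, m, i, i, t, y, t)
  "tyt" → 3 new (t, y, t)
Total nodes = 5 + 1 + 7 + 7 + 3 = 23

23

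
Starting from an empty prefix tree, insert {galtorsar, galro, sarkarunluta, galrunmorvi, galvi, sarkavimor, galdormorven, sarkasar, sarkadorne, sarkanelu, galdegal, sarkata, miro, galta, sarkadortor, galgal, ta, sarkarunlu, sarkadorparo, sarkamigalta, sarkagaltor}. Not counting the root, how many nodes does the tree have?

Insert word by word; a character creates a node only if that edge doesn't already exist:
  "galtorsar" → 9 new (g, a, l, t, o, r, s, a, r)
  "galro" → prefix "gal" already present; 2 new (r, o)
  "sarkarunluta" → 12 new (s, a, r, k, a, r, u, n, l, u, t, a)
  "galrunmorvi" → prefix "galr" already present; 7 new (u, n, m, o, r, v, i)
  "galvi" → prefix "gal" already present; 2 new (v, i)
  "sarkavimor" → prefix "sarka" already present; 5 new (v, i, m, o, r)
  "galdormorven" → prefix "gal" already present; 9 new (d, o, r, m, o, r, v, e, n)
  "sarkasar" → prefix "sarka" already present; 3 new (s, a, r)
  "sarkadorne" → prefix "sarka" already present; 5 new (d, o, r, n, e)
  "sarkanelu" → prefix "sarka" already present; 4 new (n, e, l, u)
  "galdegal" → prefix "gald" already present; 4 new (e, g, a, l)
  "sarkata" → prefix "sarka" already present; 2 new (t, a)
  "miro" → 4 new (m, i, r, o)
  "galta" → prefix "galt" already present; 1 new (a)
  "sarkadortor" → prefix "sarkador" already present; 3 new (t, o, r)
  "galgal" → prefix "gal" already present; 3 new (g, a, l)
  "ta" → 2 new (t, a)
  "sarkarunlu" → prefix "sarkarunlu" already present; 0 new (none)
  "sarkadorparo" → prefix "sarkador" already present; 4 new (p, a, r, o)
  "sarkamigalta" → prefix "sarka" already present; 7 new (m, i, g, a, l, t, a)
  "sarkagaltor" → prefix "sarka" already present; 6 new (g, a, l, t, o, r)
Total nodes = 9 + 2 + 12 + 7 + 2 + 5 + 9 + 3 + 5 + 4 + 4 + 2 + 4 + 1 + 3 + 3 + 2 + 0 + 4 + 7 + 6 = 94

94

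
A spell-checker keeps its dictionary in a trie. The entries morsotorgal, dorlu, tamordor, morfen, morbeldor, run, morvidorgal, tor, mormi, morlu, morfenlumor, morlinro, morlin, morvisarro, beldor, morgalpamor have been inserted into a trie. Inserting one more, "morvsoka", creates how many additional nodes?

Walking "morvsoka" from the root, the first 4 characters ("morv") follow existing edges; "s" is the first miss.
New nodes needed: |"morvsoka"| − 4 = 8 − 4 = 4.

4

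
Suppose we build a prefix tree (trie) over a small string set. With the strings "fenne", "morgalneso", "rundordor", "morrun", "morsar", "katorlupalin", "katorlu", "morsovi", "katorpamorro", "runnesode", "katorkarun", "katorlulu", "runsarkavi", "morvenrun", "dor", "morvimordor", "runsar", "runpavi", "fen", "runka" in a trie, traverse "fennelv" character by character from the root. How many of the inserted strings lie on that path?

Check each prefix of "fennelv" against the stored set — each match is an end-marker on the path.
Prefixes of the query that are stored words: "fen", "fenne"
Count: 2

2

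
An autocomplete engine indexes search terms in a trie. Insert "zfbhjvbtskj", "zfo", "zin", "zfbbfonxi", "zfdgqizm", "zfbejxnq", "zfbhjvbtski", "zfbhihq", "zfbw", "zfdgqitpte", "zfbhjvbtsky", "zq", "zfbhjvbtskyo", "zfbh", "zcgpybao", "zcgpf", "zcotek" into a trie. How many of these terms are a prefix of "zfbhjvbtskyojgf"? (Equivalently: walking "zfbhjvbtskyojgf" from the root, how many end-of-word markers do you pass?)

Check each prefix of "zfbhjvbtskyojgf" against the stored set — each match is an end-marker on the path.
Prefixes of the query that are stored words: "zfbh", "zfbhjvbtsky", "zfbhjvbtskyo"
Count: 3

3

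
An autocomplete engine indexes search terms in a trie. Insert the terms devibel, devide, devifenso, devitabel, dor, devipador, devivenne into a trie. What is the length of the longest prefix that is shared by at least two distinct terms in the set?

4

Look for the deepest trie node that still has at least two words in its subtree.
"devibel" and "devide" agree on "devi" (4 characters) before diverging; nothing deeper is shared.
Longest shared-prefix length: 4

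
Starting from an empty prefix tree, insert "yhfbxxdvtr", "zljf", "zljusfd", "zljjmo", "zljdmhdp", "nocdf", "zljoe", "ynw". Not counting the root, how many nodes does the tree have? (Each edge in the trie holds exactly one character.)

Insert word by word; a character creates a node only if that edge doesn't already exist:
  "yhfbxxdvtr" → 10 new (y, h, f, b, x, x, d, v, t, r)
  "zljf" → 4 new (z, l, j, f)
  "zljusfd" → prefix "zlj" already present; 4 new (u, s, f, d)
  "zljjmo" → prefix "zlj" already present; 3 new (j, m, o)
  "zljdmhdp" → prefix "zlj" already present; 5 new (d, m, h, d, p)
  "nocdf" → 5 new (n, o, c, d, f)
  "zljoe" → prefix "zlj" already present; 2 new (o, e)
  "ynw" → prefix "y" already present; 2 new (n, w)
Total nodes = 10 + 4 + 4 + 3 + 5 + 5 + 2 + 2 = 35

35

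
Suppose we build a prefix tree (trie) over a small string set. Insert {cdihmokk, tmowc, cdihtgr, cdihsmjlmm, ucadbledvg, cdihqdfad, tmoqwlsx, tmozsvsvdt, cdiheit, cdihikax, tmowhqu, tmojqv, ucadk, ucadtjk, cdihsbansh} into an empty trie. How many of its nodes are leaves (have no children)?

Leaves are exactly the stored words that no other stored word extends.
Those words: "cdiheit", "cdihikax", "cdihmokk", "cdihqdfad", "cdihsbansh", "cdihsmjlmm", "cdihtgr", "tmojqv", "tmoqwlsx", "tmowc", "tmowhqu", "tmozsvsvdt", "ucadbledvg", "ucadk", "ucadtjk"
Leaf count: 15

15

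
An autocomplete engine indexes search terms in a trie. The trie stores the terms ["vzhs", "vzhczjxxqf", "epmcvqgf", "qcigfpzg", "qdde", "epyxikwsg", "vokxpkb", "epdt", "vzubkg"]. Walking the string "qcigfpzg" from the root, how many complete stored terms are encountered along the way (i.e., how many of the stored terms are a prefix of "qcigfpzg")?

1

Walk "qcigfpzg" from the root; an end-of-word marker is hit whenever a stored word is a prefix of "qcigfpzg".
Prefixes of the query that are stored words: "qcigfpzg"
Count: 1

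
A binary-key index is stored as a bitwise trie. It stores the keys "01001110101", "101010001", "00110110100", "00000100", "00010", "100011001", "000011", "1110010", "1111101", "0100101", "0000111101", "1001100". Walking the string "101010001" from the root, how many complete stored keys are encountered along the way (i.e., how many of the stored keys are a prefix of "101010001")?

1

Walk "101010001" from the root; an end-of-word marker is hit whenever a stored word is a prefix of "101010001".
Prefixes of the query that are stored words: "101010001"
Count: 1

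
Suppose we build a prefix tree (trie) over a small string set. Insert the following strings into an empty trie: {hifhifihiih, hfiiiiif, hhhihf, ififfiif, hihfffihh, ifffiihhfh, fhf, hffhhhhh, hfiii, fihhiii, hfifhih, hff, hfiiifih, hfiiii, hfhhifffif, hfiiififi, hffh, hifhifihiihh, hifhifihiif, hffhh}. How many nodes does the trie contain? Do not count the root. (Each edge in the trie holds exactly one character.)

For each word, the new-node count is its length minus the longest prefix already in the trie:
  "hifhifihiih" → 11 new (h, i, f, h, i, f, i, h, i, i, h)
  "hfiiiiif" → prefix "h" already present; 7 new (f, i, i, i, i, i, f)
  "hhhihf" → prefix "h" already present; 5 new (h, h, i, h, f)
  "ififfiif" → 8 new (i, f, i, f, f, i, i, f)
  "hihfffihh" → prefix "hi" already present; 7 new (h, f, f, f, i, h, h)
  "ifffiihhfh" → prefix "if" already present; 8 new (f, f, i, i, h, h, f, h)
  "fhf" → 3 new (f, h, f)
  "hffhhhhh" → prefix "hf" already present; 6 new (f, h, h, h, h, h)
  "hfiii" → prefix "hfiii" already present; 0 new (none)
  "fihhiii" → prefix "f" already present; 6 new (i, h, h, i, i, i)
  "hfifhih" → prefix "hfi" already present; 4 new (f, h, i, h)
  "hff" → prefix "hff" already present; 0 new (none)
  "hfiiifih" → prefix "hfiii" already present; 3 new (f, i, h)
  "hfiiii" → prefix "hfiiii" already present; 0 new (none)
  "hfhhifffif" → prefix "hf" already present; 8 new (h, h, i, f, f, f, i, f)
  "hfiiififi" → prefix "hfiiifi" already present; 2 new (f, i)
  "hffh" → prefix "hffh" already present; 0 new (none)
  "hifhifihiihh" → prefix "hifhifihiih" already present; 1 new (h)
  "hifhifihiif" → prefix "hifhifihii" already present; 1 new (f)
  "hffhh" → prefix "hffhh" already present; 0 new (none)
Total nodes = 11 + 7 + 5 + 8 + 7 + 8 + 3 + 6 + 0 + 6 + 4 + 0 + 3 + 0 + 8 + 2 + 0 + 1 + 1 + 0 = 80

80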